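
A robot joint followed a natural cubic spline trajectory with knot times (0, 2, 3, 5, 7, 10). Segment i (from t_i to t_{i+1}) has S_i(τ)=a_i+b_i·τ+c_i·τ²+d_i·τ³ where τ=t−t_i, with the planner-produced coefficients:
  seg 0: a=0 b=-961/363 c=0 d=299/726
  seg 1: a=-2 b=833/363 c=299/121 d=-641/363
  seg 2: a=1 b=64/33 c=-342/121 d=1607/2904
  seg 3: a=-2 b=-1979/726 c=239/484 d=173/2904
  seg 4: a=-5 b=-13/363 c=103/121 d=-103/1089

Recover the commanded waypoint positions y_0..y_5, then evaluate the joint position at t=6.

y_0=0 y_1=-2 y_2=1 y_3=-2 y_4=-5 y_5=0
S(6) = -4039/968

y_0 = S_0(0) = a_0 = 0
y_1 = S_1(0) = a_1 = -2
y_2 = S_2(0) = a_2 = 1
y_3 = S_3(0) = a_3 = -2
y_4 = S_4(0) = a_4 = -5
y_5 = S_4(3) = 0
t_q=6 is in segment 3 (τ=1); S_3(τ)=-4039/968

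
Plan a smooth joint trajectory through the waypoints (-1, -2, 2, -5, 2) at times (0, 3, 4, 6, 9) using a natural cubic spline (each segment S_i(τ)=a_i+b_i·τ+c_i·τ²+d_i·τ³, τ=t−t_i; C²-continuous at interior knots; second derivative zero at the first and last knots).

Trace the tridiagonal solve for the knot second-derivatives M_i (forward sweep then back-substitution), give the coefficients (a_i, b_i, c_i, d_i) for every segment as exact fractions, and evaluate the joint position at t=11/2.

  seg 0: a=-1 b=-189/73 c=0 d=494/1971
  seg 1: a=-2 b=305/73 c=494/219 d=-533/219
  seg 2: a=2 b=304/219 c=-1105/219 d=2279/1752
  seg 3: a=-5 b=-465/146 c=2417/876 d=-2417/7884
S(11/2) = -13457/4672

Δ: Δ0=-1/3, Δ1=4, Δ2=-7/2, Δ3=7/3
row 1: diag=8, rhs=26; c'=1/8, d'=13/4
row 2: denom=6−1·1/8=47/8; d'=(-45−1·13/4)/(47/8)=-386/47
row 3: denom=10−2·16/47=438/47; d'=(35−2·-386/47)/(438/47)=2417/438
back: M3=2417/438
back: M2=-386/47−16/47·2417/438=-2210/219
back: M1=13/4−1/8·-2210/219=988/219
M: M0=0, M1=988/219, M2=-2210/219, M3=2417/438, M4=0
seg 0: a=-1, c=M0/2=0, d=(M1−M0)/(6·3)=494/1971, b=Δ0−h0·(2M0+M1)/6=-189/73
seg 1: a=-2, c=M1/2=494/219, d=(M2−M1)/(6·1)=-533/219, b=Δ1−h1·(2M1+M2)/6=305/73
seg 2: a=2, c=M2/2=-1105/219, d=(M3−M2)/(6·2)=2279/1752, b=Δ2−h2·(2M2+M3)/6=304/219
seg 3: a=-5, c=M3/2=2417/876, d=(M4−M3)/(6·3)=-2417/7884, b=Δ3−h3·(2M3+M4)/6=-465/146
t_q=11/2 → seg 2, τ=3/2; S=2+304/219·τ+-1105/219·τ²+2279/1752·τ³=-13457/4672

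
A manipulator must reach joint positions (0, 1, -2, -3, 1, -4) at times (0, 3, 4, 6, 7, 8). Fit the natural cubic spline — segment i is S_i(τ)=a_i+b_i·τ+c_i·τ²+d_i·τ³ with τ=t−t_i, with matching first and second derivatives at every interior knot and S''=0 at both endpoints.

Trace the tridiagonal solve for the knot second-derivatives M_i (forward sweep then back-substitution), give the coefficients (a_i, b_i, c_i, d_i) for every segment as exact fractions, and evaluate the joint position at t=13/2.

Δ: Δ0=1/3, Δ1=-3, Δ2=-1/2, Δ3=4, Δ4=-5
row 1: diag=8, rhs=-20; c'=1/8, d'=-5/2
row 2: denom=6−1·1/8=47/8; d'=(15−1·-5/2)/(47/8)=140/47
row 3: denom=6−2·16/47=250/47; d'=(27−2·140/47)/(250/47)=989/250
row 4: denom=4−1·47/250=953/250; d'=(-54−1·989/250)/(953/250)=-14489/953
back: M4=-14489/953
back: M3=989/250−47/250·-14489/953=6494/953
back: M2=140/47−16/47·6494/953=628/953
back: M1=-5/2−1/8·628/953=-2461/953
M: M0=0, M1=-2461/953, M2=628/953, M3=6494/953, M4=-14489/953, M5=0
seg 0: a=0, c=M0/2=0, d=(M1−M0)/(6·3)=-2461/17154, b=Δ0−h0·(2M0+M1)/6=9289/5718
seg 1: a=1, c=M1/2=-2461/1906, d=(M2−M1)/(6·1)=3089/5718, b=Δ1−h1·(2M1+M2)/6=-6430/2859
seg 2: a=-2, c=M2/2=314/953, d=(M3−M2)/(6·2)=2933/5718, b=Δ2−h2·(2M2+M3)/6=-18359/5718
seg 3: a=-3, c=M3/2=3247/953, d=(M4−M3)/(6·1)=-20983/5718, b=Δ3−h3·(2M3+M4)/6=24373/5718
seg 4: a=1, c=M4/2=-14489/1906, d=(M5−M4)/(6·1)=14489/5718, b=Δ4−h4·(2M4+M5)/6=194/2859
t_q=13/2 → seg 3, τ=1/2; S=-3+24373/5718·τ+3247/953·τ²+-20983/5718·τ³=-7253/15248

  seg 0: a=0 b=9289/5718 c=0 d=-2461/17154
  seg 1: a=1 b=-6430/2859 c=-2461/1906 d=3089/5718
  seg 2: a=-2 b=-18359/5718 c=314/953 d=2933/5718
  seg 3: a=-3 b=24373/5718 c=3247/953 d=-20983/5718
  seg 4: a=1 b=194/2859 c=-14489/1906 d=14489/5718
S(13/2) = -7253/15248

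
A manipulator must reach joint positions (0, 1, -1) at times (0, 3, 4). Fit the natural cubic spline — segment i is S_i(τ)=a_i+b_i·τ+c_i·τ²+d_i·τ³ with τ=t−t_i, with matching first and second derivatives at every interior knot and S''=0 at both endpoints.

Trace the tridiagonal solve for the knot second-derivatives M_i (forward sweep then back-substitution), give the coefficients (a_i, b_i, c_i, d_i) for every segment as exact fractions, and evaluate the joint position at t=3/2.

Δ: Δ0=1/3, Δ1=-2
row 1: diag=8, rhs=-14; c'=1/8, d'=-7/4
back: M1=-7/4
M: M0=0, M1=-7/4, M2=0
seg 0: a=0, c=M0/2=0, d=(M1−M0)/(6·3)=-7/72, b=Δ0−h0·(2M0+M1)/6=29/24
seg 1: a=1, c=M1/2=-7/8, d=(M2−M1)/(6·1)=7/24, b=Δ1−h1·(2M1+M2)/6=-17/12
t_q=3/2 → seg 0, τ=3/2; S=0+29/24·τ+0·τ²+-7/72·τ³=95/64

  seg 0: a=0 b=29/24 c=0 d=-7/72
  seg 1: a=1 b=-17/12 c=-7/8 d=7/24
S(3/2) = 95/64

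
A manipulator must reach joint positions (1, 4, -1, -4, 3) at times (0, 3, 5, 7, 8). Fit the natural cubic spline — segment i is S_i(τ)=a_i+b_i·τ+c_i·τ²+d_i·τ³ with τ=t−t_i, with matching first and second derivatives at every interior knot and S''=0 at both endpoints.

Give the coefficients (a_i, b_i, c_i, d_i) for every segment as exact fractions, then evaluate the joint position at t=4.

  seg 0: a=1 b=203/104 c=0 d=-11/104
  seg 1: a=4 b=-47/52 c=-99/104 d=1/13
  seg 2: a=-1 b=-197/52 c=-51/104 d=85/104
  seg 3: a=-4 b=211/52 c=459/104 d=-153/104
S(4) = 231/104

Δ: Δ0=1, Δ1=-5/2, Δ2=-3/2, Δ3=7
row 1: diag=10, rhs=-21; c'=1/5, d'=-21/10
row 2: denom=8−2·1/5=38/5; d'=(6−2·-21/10)/(38/5)=51/38
row 3: denom=6−2·5/19=104/19; d'=(51−2·51/38)/(104/19)=459/52
back: M3=459/52
back: M2=51/38−5/19·459/52=-51/52
back: M1=-21/10−1/5·-51/52=-99/52
M: M0=0, M1=-99/52, M2=-51/52, M3=459/52, M4=0
seg 0: a=1, c=M0/2=0, d=(M1−M0)/(6·3)=-11/104, b=Δ0−h0·(2M0+M1)/6=203/104
seg 1: a=4, c=M1/2=-99/104, d=(M2−M1)/(6·2)=1/13, b=Δ1−h1·(2M1+M2)/6=-47/52
seg 2: a=-1, c=M2/2=-51/104, d=(M3−M2)/(6·2)=85/104, b=Δ2−h2·(2M2+M3)/6=-197/52
seg 3: a=-4, c=M3/2=459/104, d=(M4−M3)/(6·1)=-153/104, b=Δ3−h3·(2M3+M4)/6=211/52
t_q=4 → seg 1, τ=1; S=4+-47/52·τ+-99/104·τ²+1/13·τ³=231/104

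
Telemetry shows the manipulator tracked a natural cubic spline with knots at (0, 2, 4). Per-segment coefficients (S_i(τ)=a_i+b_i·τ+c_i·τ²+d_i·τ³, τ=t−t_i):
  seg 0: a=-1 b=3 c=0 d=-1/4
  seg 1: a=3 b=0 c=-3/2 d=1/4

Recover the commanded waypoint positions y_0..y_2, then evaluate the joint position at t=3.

y_0 = S_0(0) = a_0 = -1
y_1 = S_1(0) = a_1 = 3
y_2 = S_1(2) = -1
t_q=3 is in segment 1 (τ=1); S_1(τ)=7/4

y_0=-1 y_1=3 y_2=-1
S(3) = 7/4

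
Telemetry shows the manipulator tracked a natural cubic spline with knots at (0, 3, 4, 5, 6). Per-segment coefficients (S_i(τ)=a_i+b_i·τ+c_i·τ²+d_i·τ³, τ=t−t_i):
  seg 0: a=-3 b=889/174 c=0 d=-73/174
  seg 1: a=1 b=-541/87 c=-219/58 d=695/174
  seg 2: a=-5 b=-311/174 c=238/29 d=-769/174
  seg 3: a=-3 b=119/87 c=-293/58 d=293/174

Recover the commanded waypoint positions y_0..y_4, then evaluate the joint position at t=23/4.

y_0 = S_0(0) = a_0 = -3
y_1 = S_1(0) = a_1 = 1
y_2 = S_2(0) = a_2 = -5
y_3 = S_3(0) = a_3 = -3
y_4 = S_3(1) = -5
t_q=23/4 is in segment 3 (τ=3/4); S_3(τ)=-15239/3712

y_0=-3 y_1=1 y_2=-5 y_3=-3 y_4=-5
S(23/4) = -15239/3712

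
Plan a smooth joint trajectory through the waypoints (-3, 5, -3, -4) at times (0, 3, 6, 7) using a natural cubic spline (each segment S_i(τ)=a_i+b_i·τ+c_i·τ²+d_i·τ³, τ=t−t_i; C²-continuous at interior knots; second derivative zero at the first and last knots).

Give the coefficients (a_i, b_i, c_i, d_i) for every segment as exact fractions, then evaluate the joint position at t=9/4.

Δ: Δ0=8/3, Δ1=-8/3, Δ2=-1
row 1: diag=12, rhs=-32; c'=1/4, d'=-8/3
row 2: denom=8−3·1/4=29/4; d'=(10−3·-8/3)/(29/4)=72/29
back: M2=72/29
back: M1=-8/3−1/4·72/29=-286/87
M: M0=0, M1=-286/87, M2=72/29, M3=0
seg 0: a=-3, c=M0/2=0, d=(M1−M0)/(6·3)=-143/783, b=Δ0−h0·(2M0+M1)/6=125/29
seg 1: a=5, c=M1/2=-143/87, d=(M2−M1)/(6·3)=251/783, b=Δ1−h1·(2M1+M2)/6=-18/29
seg 2: a=-3, c=M2/2=36/29, d=(M3−M2)/(6·1)=-12/29, b=Δ2−h2·(2M2+M3)/6=-53/29
t_q=9/4 → seg 0, τ=9/4; S=-3+125/29·τ+0·τ²+-143/783·τ³=8571/1856

  seg 0: a=-3 b=125/29 c=0 d=-143/783
  seg 1: a=5 b=-18/29 c=-143/87 d=251/783
  seg 2: a=-3 b=-53/29 c=36/29 d=-12/29
S(9/4) = 8571/1856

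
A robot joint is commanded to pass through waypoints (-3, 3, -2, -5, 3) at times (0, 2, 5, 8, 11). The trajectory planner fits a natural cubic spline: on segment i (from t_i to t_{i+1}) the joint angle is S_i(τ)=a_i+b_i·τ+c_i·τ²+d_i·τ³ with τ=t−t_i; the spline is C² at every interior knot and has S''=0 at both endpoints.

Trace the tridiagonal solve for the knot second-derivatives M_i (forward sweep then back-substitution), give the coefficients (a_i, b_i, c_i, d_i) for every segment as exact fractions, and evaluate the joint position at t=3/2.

  seg 0: a=-3 b=4 c=0 d=-1/4
  seg 1: a=3 b=1 c=-3/2 d=11/54
  seg 2: a=-2 b=-5/2 c=1/3 d=1/18
  seg 3: a=-5 b=1 c=5/6 d=-5/54
S(3/2) = 69/32

Δ: Δ0=3, Δ1=-5/3, Δ2=-1, Δ3=8/3
row 1: diag=10, rhs=-28; c'=3/10, d'=-14/5
row 2: denom=12−3·3/10=111/10; d'=(4−3·-14/5)/(111/10)=124/111
row 3: denom=12−3·10/37=414/37; d'=(22−3·124/111)/(414/37)=5/3
back: M3=5/3
back: M2=124/111−10/37·5/3=2/3
back: M1=-14/5−3/10·2/3=-3
M: M0=0, M1=-3, M2=2/3, M3=5/3, M4=0
seg 0: a=-3, c=M0/2=0, d=(M1−M0)/(6·2)=-1/4, b=Δ0−h0·(2M0+M1)/6=4
seg 1: a=3, c=M1/2=-3/2, d=(M2−M1)/(6·3)=11/54, b=Δ1−h1·(2M1+M2)/6=1
seg 2: a=-2, c=M2/2=1/3, d=(M3−M2)/(6·3)=1/18, b=Δ2−h2·(2M2+M3)/6=-5/2
seg 3: a=-5, c=M3/2=5/6, d=(M4−M3)/(6·3)=-5/54, b=Δ3−h3·(2M3+M4)/6=1
t_q=3/2 → seg 0, τ=3/2; S=-3+4·τ+0·τ²+-1/4·τ³=69/32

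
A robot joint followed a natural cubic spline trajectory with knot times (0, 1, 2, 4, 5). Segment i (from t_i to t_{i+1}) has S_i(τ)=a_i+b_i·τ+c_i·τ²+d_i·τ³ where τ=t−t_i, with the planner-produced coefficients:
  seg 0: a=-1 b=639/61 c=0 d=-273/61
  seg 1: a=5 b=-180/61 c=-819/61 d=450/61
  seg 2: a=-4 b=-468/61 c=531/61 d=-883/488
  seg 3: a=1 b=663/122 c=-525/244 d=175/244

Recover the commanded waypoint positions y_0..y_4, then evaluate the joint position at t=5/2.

y_0 = S_0(0) = a_0 = -1
y_1 = S_1(0) = a_1 = 5
y_2 = S_2(0) = a_2 = -4
y_3 = S_3(0) = a_3 = 1
y_4 = S_3(1) = 5
t_q=5/2 is in segment 2 (τ=1/2); S_2(τ)=-22979/3904

y_0=-1 y_1=5 y_2=-4 y_3=1 y_4=5
S(5/2) = -22979/3904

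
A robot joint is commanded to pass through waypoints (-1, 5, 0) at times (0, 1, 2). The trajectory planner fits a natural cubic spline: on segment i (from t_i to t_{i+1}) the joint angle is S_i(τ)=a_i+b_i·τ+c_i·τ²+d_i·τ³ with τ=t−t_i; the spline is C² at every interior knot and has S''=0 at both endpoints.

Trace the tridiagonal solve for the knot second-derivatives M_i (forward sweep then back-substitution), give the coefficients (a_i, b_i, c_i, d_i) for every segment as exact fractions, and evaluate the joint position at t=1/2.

Δ: Δ0=6, Δ1=-5
row 1: diag=4, rhs=-66; c'=1/4, d'=-33/2
back: M1=-33/2
M: M0=0, M1=-33/2, M2=0
seg 0: a=-1, c=M0/2=0, d=(M1−M0)/(6·1)=-11/4, b=Δ0−h0·(2M0+M1)/6=35/4
seg 1: a=5, c=M1/2=-33/4, d=(M2−M1)/(6·1)=11/4, b=Δ1−h1·(2M1+M2)/6=1/2
t_q=1/2 → seg 0, τ=1/2; S=-1+35/4·τ+0·τ²+-11/4·τ³=97/32

  seg 0: a=-1 b=35/4 c=0 d=-11/4
  seg 1: a=5 b=1/2 c=-33/4 d=11/4
S(1/2) = 97/32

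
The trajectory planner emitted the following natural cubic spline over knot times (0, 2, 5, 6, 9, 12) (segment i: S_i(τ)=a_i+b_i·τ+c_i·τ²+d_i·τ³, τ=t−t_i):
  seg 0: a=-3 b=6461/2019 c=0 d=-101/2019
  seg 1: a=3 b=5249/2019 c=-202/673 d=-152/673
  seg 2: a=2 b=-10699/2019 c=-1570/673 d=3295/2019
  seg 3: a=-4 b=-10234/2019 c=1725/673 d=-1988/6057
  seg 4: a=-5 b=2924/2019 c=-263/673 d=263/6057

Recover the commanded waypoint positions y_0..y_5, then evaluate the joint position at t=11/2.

y_0=-3 y_1=3 y_2=2 y_3=-4 y_4=-5 y_5=-3
S(11/2) = -5539/5384

y_0 = S_0(0) = a_0 = -3
y_1 = S_1(0) = a_1 = 3
y_2 = S_2(0) = a_2 = 2
y_3 = S_3(0) = a_3 = -4
y_4 = S_4(0) = a_4 = -5
y_5 = S_4(3) = -3
t_q=11/2 is in segment 2 (τ=1/2); S_2(τ)=-5539/5384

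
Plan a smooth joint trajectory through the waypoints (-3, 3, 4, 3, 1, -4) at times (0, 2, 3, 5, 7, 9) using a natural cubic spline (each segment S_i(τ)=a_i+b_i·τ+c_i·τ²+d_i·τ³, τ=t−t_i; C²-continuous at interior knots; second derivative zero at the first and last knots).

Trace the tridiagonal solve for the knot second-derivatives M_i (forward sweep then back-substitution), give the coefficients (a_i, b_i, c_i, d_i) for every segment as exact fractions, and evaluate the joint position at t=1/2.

  seg 0: a=-3 b=1715/477 c=0 d=-71/477
  seg 1: a=3 b=863/477 c=-142/159 d=40/477
  seg 2: a=4 b=131/477 c=-34/53 d=485/3816
  seg 3: a=3 b=-731/954 c=77/636 d=-227/1908
  seg 4: a=1 b=-1631/954 c=-377/636 d=377/3816
S(1/2) = -1553/1272

Δ: Δ0=3, Δ1=1, Δ2=-1/2, Δ3=-1, Δ4=-5/2
row 1: diag=6, rhs=-12; c'=1/6, d'=-2
row 2: denom=6−1·1/6=35/6; d'=(-9−1·-2)/(35/6)=-6/5
row 3: denom=8−2·12/35=256/35; d'=(-3−2·-6/5)/(256/35)=-21/256
row 4: denom=8−2·35/128=477/64; d'=(-9−2·-21/256)/(477/64)=-377/318
back: M4=-377/318
back: M3=-21/256−35/128·-377/318=77/318
back: M2=-6/5−12/35·77/318=-68/53
back: M1=-2−1/6·-68/53=-284/159
M: M0=0, M1=-284/159, M2=-68/53, M3=77/318, M4=-377/318, M5=0
seg 0: a=-3, c=M0/2=0, d=(M1−M0)/(6·2)=-71/477, b=Δ0−h0·(2M0+M1)/6=1715/477
seg 1: a=3, c=M1/2=-142/159, d=(M2−M1)/(6·1)=40/477, b=Δ1−h1·(2M1+M2)/6=863/477
seg 2: a=4, c=M2/2=-34/53, d=(M3−M2)/(6·2)=485/3816, b=Δ2−h2·(2M2+M3)/6=131/477
seg 3: a=3, c=M3/2=77/636, d=(M4−M3)/(6·2)=-227/1908, b=Δ3−h3·(2M3+M4)/6=-731/954
seg 4: a=1, c=M4/2=-377/636, d=(M5−M4)/(6·2)=377/3816, b=Δ4−h4·(2M4+M5)/6=-1631/954
t_q=1/2 → seg 0, τ=1/2; S=-3+1715/477·τ+0·τ²+-71/477·τ³=-1553/1272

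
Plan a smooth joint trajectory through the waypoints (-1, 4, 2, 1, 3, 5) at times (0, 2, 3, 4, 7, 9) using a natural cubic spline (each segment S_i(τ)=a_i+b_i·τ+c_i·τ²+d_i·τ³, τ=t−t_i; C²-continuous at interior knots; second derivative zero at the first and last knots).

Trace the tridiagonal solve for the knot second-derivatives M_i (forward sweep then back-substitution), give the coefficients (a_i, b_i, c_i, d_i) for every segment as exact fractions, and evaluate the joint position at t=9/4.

  seg 0: a=-1 b=39055/9438 c=0 d=-3865/9438
  seg 1: a=4 b=-7325/9438 c=-3865/1573 d=11639/9438
  seg 2: a=2 b=-854/429 c=3909/3146 d=-2377/9438
  seg 3: a=1 b=-2465/9438 c=766/1573 d=-43/726
  seg 4: a=3 b=5009/4719 c=-145/3146 d=145/18876
S(9/4) = 739269/201344

Δ: Δ0=5/2, Δ1=-2, Δ2=-1, Δ3=2/3, Δ4=1
row 1: diag=6, rhs=-27; c'=1/6, d'=-9/2
row 2: denom=4−1·1/6=23/6; d'=(6−1·-9/2)/(23/6)=63/23
row 3: denom=8−1·6/23=178/23; d'=(10−1·63/23)/(178/23)=167/178
row 4: denom=10−3·69/178=1573/178; d'=(2−3·167/178)/(1573/178)=-145/1573
back: M4=-145/1573
back: M3=167/178−69/178·-145/1573=1532/1573
back: M2=63/23−6/23·1532/1573=3909/1573
back: M1=-9/2−1/6·3909/1573=-7730/1573
M: M0=0, M1=-7730/1573, M2=3909/1573, M3=1532/1573, M4=-145/1573, M5=0
seg 0: a=-1, c=M0/2=0, d=(M1−M0)/(6·2)=-3865/9438, b=Δ0−h0·(2M0+M1)/6=39055/9438
seg 1: a=4, c=M1/2=-3865/1573, d=(M2−M1)/(6·1)=11639/9438, b=Δ1−h1·(2M1+M2)/6=-7325/9438
seg 2: a=2, c=M2/2=3909/3146, d=(M3−M2)/(6·1)=-2377/9438, b=Δ2−h2·(2M2+M3)/6=-854/429
seg 3: a=1, c=M3/2=766/1573, d=(M4−M3)/(6·3)=-43/726, b=Δ3−h3·(2M3+M4)/6=-2465/9438
seg 4: a=3, c=M4/2=-145/3146, d=(M5−M4)/(6·2)=145/18876, b=Δ4−h4·(2M4+M5)/6=5009/4719
t_q=9/4 → seg 1, τ=1/4; S=4+-7325/9438·τ+-3865/1573·τ²+11639/9438·τ³=739269/201344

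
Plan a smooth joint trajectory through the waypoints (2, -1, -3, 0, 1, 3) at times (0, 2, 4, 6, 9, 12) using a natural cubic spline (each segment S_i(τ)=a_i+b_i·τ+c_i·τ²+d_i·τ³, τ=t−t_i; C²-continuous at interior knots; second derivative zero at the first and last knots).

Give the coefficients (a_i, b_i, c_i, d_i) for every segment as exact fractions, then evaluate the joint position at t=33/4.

Δ: Δ0=-3/2, Δ1=-1, Δ2=3/2, Δ3=1/3, Δ4=2/3
row 1: diag=8, rhs=3; c'=1/4, d'=3/8
row 2: denom=8−2·1/4=15/2; d'=(15−2·3/8)/(15/2)=19/10
row 3: denom=10−2·4/15=142/15; d'=(-7−2·19/10)/(142/15)=-81/71
row 4: denom=12−3·45/142=1569/142; d'=(2−3·-81/71)/(1569/142)=770/1569
back: M4=770/1569
back: M3=-81/71−45/142·770/1569=-678/523
back: M2=19/10−4/15·-678/523=2349/1046
back: M1=3/8−1/4·2349/1046=-195/1046
M: M0=0, M1=-195/1046, M2=2349/1046, M3=-678/523, M4=770/1569, M5=0
seg 0: a=2, c=M0/2=0, d=(M1−M0)/(6·2)=-65/4184, b=Δ0−h0·(2M0+M1)/6=-752/523
seg 1: a=-1, c=M1/2=-195/2092, d=(M2−M1)/(6·2)=106/523, b=Δ1−h1·(2M1+M2)/6=-1699/1046
seg 2: a=-3, c=M2/2=2349/2092, d=(M3−M2)/(6·2)=-1235/4184, b=Δ2−h2·(2M2+M3)/6=455/1046
seg 3: a=0, c=M3/2=-339/523, d=(M4−M3)/(6·3)=1402/14121, b=Δ3−h3·(2M3+M4)/6=724/523
seg 4: a=1, c=M4/2=385/1569, d=(M5−M4)/(6·3)=-385/14121, b=Δ4−h4·(2M4+M5)/6=92/523
t_q=33/4 → seg 3, τ=9/4; S=0+724/523·τ+-339/523·τ²+1402/14121·τ³=16137/16736

  seg 0: a=2 b=-752/523 c=0 d=-65/4184
  seg 1: a=-1 b=-1699/1046 c=-195/2092 d=106/523
  seg 2: a=-3 b=455/1046 c=2349/2092 d=-1235/4184
  seg 3: a=0 b=724/523 c=-339/523 d=1402/14121
  seg 4: a=1 b=92/523 c=385/1569 d=-385/14121
S(33/4) = 16137/16736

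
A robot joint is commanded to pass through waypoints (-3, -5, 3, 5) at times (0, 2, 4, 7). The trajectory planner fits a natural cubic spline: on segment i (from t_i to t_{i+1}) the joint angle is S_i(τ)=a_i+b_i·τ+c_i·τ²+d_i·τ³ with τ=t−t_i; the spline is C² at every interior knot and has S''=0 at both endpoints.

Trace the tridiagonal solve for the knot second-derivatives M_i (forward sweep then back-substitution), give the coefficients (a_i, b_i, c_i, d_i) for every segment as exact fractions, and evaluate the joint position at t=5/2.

Δ: Δ0=-1, Δ1=4, Δ2=2/3
row 1: diag=8, rhs=30; c'=1/4, d'=15/4
row 2: denom=10−2·1/4=19/2; d'=(-20−2·15/4)/(19/2)=-55/19
back: M2=-55/19
back: M1=15/4−1/4·-55/19=85/19
M: M0=0, M1=85/19, M2=-55/19, M3=0
seg 0: a=-3, c=M0/2=0, d=(M1−M0)/(6·2)=85/228, b=Δ0−h0·(2M0+M1)/6=-142/57
seg 1: a=-5, c=M1/2=85/38, d=(M2−M1)/(6·2)=-35/57, b=Δ1−h1·(2M1+M2)/6=113/57
seg 2: a=3, c=M2/2=-55/38, d=(M3−M2)/(6·3)=55/342, b=Δ2−h2·(2M2+M3)/6=203/57
t_q=5/2 → seg 1, τ=1/2; S=-5+113/57·τ+85/38·τ²+-35/57·τ³=-67/19

  seg 0: a=-3 b=-142/57 c=0 d=85/228
  seg 1: a=-5 b=113/57 c=85/38 d=-35/57
  seg 2: a=3 b=203/57 c=-55/38 d=55/342
S(5/2) = -67/19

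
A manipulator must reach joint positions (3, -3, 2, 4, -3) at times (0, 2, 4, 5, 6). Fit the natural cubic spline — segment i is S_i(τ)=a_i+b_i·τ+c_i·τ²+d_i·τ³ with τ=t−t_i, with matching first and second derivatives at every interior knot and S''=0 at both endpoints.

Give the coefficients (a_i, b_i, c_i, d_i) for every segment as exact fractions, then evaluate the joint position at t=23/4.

  seg 0: a=3 b=-243/56 c=0 d=75/224
  seg 1: a=-3 b=-9/28 c=225/112 d=-67/224
  seg 2: a=2 b=33/8 c=3/14 d=-131/56
  seg 3: a=4 b=-69/28 c=-381/56 d=127/56
S(23/4) = -2575/3584

Δ: Δ0=-3, Δ1=5/2, Δ2=2, Δ3=-7
row 1: diag=8, rhs=33; c'=1/4, d'=33/8
row 2: denom=6−2·1/4=11/2; d'=(-3−2·33/8)/(11/2)=-45/22
row 3: denom=4−1·2/11=42/11; d'=(-54−1·-45/22)/(42/11)=-381/28
back: M3=-381/28
back: M2=-45/22−2/11·-381/28=3/7
back: M1=33/8−1/4·3/7=225/56
M: M0=0, M1=225/56, M2=3/7, M3=-381/28, M4=0
seg 0: a=3, c=M0/2=0, d=(M1−M0)/(6·2)=75/224, b=Δ0−h0·(2M0+M1)/6=-243/56
seg 1: a=-3, c=M1/2=225/112, d=(M2−M1)/(6·2)=-67/224, b=Δ1−h1·(2M1+M2)/6=-9/28
seg 2: a=2, c=M2/2=3/14, d=(M3−M2)/(6·1)=-131/56, b=Δ2−h2·(2M2+M3)/6=33/8
seg 3: a=4, c=M3/2=-381/56, d=(M4−M3)/(6·1)=127/56, b=Δ3−h3·(2M3+M4)/6=-69/28
t_q=23/4 → seg 3, τ=3/4; S=4+-69/28·τ+-381/56·τ²+127/56·τ³=-2575/3584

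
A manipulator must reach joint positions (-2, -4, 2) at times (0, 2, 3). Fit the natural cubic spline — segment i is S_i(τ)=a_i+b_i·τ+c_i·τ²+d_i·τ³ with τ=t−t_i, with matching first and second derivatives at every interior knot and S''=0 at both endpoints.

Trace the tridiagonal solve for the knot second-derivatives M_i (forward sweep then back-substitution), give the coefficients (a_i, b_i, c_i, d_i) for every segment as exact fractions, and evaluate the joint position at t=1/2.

Δ: Δ0=-1, Δ1=6
row 1: diag=6, rhs=42; c'=1/6, d'=7
back: M1=7
M: M0=0, M1=7, M2=0
seg 0: a=-2, c=M0/2=0, d=(M1−M0)/(6·2)=7/12, b=Δ0−h0·(2M0+M1)/6=-10/3
seg 1: a=-4, c=M1/2=7/2, d=(M2−M1)/(6·1)=-7/6, b=Δ1−h1·(2M1+M2)/6=11/3
t_q=1/2 → seg 0, τ=1/2; S=-2+-10/3·τ+0·τ²+7/12·τ³=-115/32

  seg 0: a=-2 b=-10/3 c=0 d=7/12
  seg 1: a=-4 b=11/3 c=7/2 d=-7/6
S(1/2) = -115/32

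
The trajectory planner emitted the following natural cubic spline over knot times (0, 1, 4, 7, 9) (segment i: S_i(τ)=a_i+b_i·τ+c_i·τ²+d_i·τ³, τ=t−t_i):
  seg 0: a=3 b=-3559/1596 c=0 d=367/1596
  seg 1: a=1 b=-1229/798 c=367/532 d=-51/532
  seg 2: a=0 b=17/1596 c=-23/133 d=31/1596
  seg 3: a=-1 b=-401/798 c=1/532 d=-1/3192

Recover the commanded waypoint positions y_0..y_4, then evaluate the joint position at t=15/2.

y_0 = S_0(0) = a_0 = 3
y_1 = S_1(0) = a_1 = 1
y_2 = S_2(0) = a_2 = 0
y_3 = S_3(0) = a_3 = -1
y_4 = S_3(2) = -2
t_q=15/2 is in segment 3 (τ=1/2); S_3(τ)=-1521/1216

y_0=3 y_1=1 y_2=0 y_3=-1 y_4=-2
S(15/2) = -1521/1216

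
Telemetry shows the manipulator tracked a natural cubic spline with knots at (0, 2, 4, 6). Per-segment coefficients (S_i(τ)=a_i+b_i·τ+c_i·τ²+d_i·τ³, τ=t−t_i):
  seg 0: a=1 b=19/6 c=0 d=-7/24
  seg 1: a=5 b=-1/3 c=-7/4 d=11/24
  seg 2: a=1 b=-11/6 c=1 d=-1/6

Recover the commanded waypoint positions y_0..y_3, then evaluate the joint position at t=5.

y_0 = S_0(0) = a_0 = 1
y_1 = S_1(0) = a_1 = 5
y_2 = S_2(0) = a_2 = 1
y_3 = S_2(2) = 0
t_q=5 is in segment 2 (τ=1); S_2(τ)=0

y_0=1 y_1=5 y_2=1 y_3=0
S(5) = 0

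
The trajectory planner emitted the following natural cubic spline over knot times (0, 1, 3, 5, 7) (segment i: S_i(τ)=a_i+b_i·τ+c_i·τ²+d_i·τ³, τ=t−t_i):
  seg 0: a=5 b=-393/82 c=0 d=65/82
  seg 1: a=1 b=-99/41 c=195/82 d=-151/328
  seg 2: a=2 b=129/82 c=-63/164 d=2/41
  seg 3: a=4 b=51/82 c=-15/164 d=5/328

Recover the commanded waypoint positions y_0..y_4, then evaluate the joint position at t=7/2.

y_0=5 y_1=1 y_2=2 y_3=4 y_4=5
S(7/2) = 1769/656

y_0 = S_0(0) = a_0 = 5
y_1 = S_1(0) = a_1 = 1
y_2 = S_2(0) = a_2 = 2
y_3 = S_3(0) = a_3 = 4
y_4 = S_3(2) = 5
t_q=7/2 is in segment 2 (τ=1/2); S_2(τ)=1769/656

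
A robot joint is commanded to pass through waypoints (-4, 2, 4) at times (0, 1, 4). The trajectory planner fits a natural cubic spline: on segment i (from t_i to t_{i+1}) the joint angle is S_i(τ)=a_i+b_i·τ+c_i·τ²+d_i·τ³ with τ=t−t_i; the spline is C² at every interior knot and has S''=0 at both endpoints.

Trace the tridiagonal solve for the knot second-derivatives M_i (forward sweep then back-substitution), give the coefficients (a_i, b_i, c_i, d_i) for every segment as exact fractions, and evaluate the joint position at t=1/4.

  seg 0: a=-4 b=20/3 c=0 d=-2/3
  seg 1: a=2 b=14/3 c=-2 d=2/9
S(1/4) = -75/32

Δ: Δ0=6, Δ1=2/3
row 1: diag=8, rhs=-32; c'=3/8, d'=-4
back: M1=-4
M: M0=0, M1=-4, M2=0
seg 0: a=-4, c=M0/2=0, d=(M1−M0)/(6·1)=-2/3, b=Δ0−h0·(2M0+M1)/6=20/3
seg 1: a=2, c=M1/2=-2, d=(M2−M1)/(6·3)=2/9, b=Δ1−h1·(2M1+M2)/6=14/3
t_q=1/4 → seg 0, τ=1/4; S=-4+20/3·τ+0·τ²+-2/3·τ³=-75/32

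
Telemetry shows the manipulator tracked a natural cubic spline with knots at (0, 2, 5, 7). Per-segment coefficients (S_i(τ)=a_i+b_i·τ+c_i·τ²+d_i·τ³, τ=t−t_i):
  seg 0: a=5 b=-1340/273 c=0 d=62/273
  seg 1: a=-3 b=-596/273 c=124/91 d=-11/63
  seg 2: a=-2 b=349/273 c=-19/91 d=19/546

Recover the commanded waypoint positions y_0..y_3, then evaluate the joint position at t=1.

y_0=5 y_1=-3 y_2=-2 y_3=0
S(1) = 29/91

y_0 = S_0(0) = a_0 = 5
y_1 = S_1(0) = a_1 = -3
y_2 = S_2(0) = a_2 = -2
y_3 = S_2(2) = 0
t_q=1 is in segment 0 (τ=1); S_0(τ)=29/91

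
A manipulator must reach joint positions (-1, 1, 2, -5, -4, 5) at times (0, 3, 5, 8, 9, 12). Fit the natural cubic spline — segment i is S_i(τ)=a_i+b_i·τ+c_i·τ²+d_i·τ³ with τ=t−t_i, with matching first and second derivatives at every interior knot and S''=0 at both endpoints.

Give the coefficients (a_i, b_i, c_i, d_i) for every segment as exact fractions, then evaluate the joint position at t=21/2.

Δ: Δ0=2/3, Δ1=1/2, Δ2=-7/3, Δ3=1, Δ4=3
row 1: diag=10, rhs=-1; c'=1/5, d'=-1/10
row 2: denom=10−2·1/5=48/5; d'=(-17−2·-1/10)/(48/5)=-7/4
row 3: denom=8−3·5/16=113/16; d'=(20−3·-7/4)/(113/16)=404/113
row 4: denom=8−1·16/113=888/113; d'=(12−1·404/113)/(888/113)=119/111
back: M4=119/111
back: M3=404/113−16/113·119/111=380/111
back: M2=-7/4−5/16·380/111=-313/111
back: M1=-1/10−1/5·-313/111=103/222
M: M0=0, M1=103/222, M2=-313/111, M3=380/111, M4=119/111, M5=0
seg 0: a=-1, c=M0/2=0, d=(M1−M0)/(6·3)=103/3996, b=Δ0−h0·(2M0+M1)/6=193/444
seg 1: a=1, c=M1/2=103/444, d=(M2−M1)/(6·2)=-81/296, b=Δ1−h1·(2M1+M2)/6=251/222
seg 2: a=2, c=M2/2=-313/222, d=(M3−M2)/(6·3)=77/222, b=Δ2−h2·(2M2+M3)/6=-136/111
seg 3: a=-5, c=M3/2=190/111, d=(M4−M3)/(6·1)=-29/74, b=Δ3−h3·(2M3+M4)/6=-71/222
seg 4: a=-4, c=M4/2=119/222, d=(M5−M4)/(6·3)=-119/1998, b=Δ4−h4·(2M4+M5)/6=214/111
t_q=21/2 → seg 4, τ=3/2; S=-4+214/111·τ+119/222·τ²+-119/1998·τ³=-61/592

  seg 0: a=-1 b=193/444 c=0 d=103/3996
  seg 1: a=1 b=251/222 c=103/444 d=-81/296
  seg 2: a=2 b=-136/111 c=-313/222 d=77/222
  seg 3: a=-5 b=-71/222 c=190/111 d=-29/74
  seg 4: a=-4 b=214/111 c=119/222 d=-119/1998
S(21/2) = -61/592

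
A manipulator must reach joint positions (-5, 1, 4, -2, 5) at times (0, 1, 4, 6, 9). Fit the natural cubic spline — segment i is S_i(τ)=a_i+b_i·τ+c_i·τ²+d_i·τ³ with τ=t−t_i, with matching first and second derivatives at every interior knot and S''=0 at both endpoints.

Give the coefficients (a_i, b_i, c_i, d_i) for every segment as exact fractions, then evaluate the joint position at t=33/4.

Δ: Δ0=6, Δ1=1, Δ2=-3, Δ3=7/3
row 1: diag=8, rhs=-30; c'=3/8, d'=-15/4
row 2: denom=10−3·3/8=71/8; d'=(-24−3·-15/4)/(71/8)=-102/71
row 3: denom=10−2·16/71=678/71; d'=(32−2·-102/71)/(678/71)=1238/339
back: M3=1238/339
back: M2=-102/71−16/71·1238/339=-766/339
back: M1=-15/4−3/8·-766/339=-328/113
M: M0=0, M1=-328/113, M2=-766/339, M3=1238/339, M4=0
seg 0: a=-5, c=M0/2=0, d=(M1−M0)/(6·1)=-164/339, b=Δ0−h0·(2M0+M1)/6=2198/339
seg 1: a=1, c=M1/2=-164/113, d=(M2−M1)/(6·3)=109/3051, b=Δ1−h1·(2M1+M2)/6=1706/339
seg 2: a=4, c=M2/2=-383/339, d=(M3−M2)/(6·2)=167/339, b=Δ2−h2·(2M2+M3)/6=-919/339
seg 3: a=-2, c=M3/2=619/339, d=(M4−M3)/(6·3)=-619/3051, b=Δ3−h3·(2M3+M4)/6=-149/113
t_q=33/4 → seg 3, τ=9/4; S=-2+-149/113·τ+619/339·τ²+-619/3051·τ³=14219/7232

  seg 0: a=-5 b=2198/339 c=0 d=-164/339
  seg 1: a=1 b=1706/339 c=-164/113 d=109/3051
  seg 2: a=4 b=-919/339 c=-383/339 d=167/339
  seg 3: a=-2 b=-149/113 c=619/339 d=-619/3051
S(33/4) = 14219/7232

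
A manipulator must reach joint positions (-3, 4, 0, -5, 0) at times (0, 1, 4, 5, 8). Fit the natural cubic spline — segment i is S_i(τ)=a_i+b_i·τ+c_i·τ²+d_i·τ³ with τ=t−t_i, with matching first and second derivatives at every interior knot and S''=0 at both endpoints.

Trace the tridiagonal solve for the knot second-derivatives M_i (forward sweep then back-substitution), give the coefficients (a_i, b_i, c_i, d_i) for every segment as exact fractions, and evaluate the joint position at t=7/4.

  seg 0: a=-3 b=1147/144 c=0 d=-139/144
  seg 1: a=4 b=365/72 c=-139/48 d=329/1296
  seg 2: a=0 b=-785/144 c=-11/18 d=17/16
  seg 3: a=-5 b=-251/72 c=371/144 d=-371/1296
S(7/4) = 6431/1024

Δ: Δ0=7, Δ1=-4/3, Δ2=-5, Δ3=5/3
row 1: diag=8, rhs=-50; c'=3/8, d'=-25/4
row 2: denom=8−3·3/8=55/8; d'=(-22−3·-25/4)/(55/8)=-26/55
row 3: denom=8−1·8/55=432/55; d'=(40−1·-26/55)/(432/55)=371/72
back: M3=371/72
back: M2=-26/55−8/55·371/72=-11/9
back: M1=-25/4−3/8·-11/9=-139/24
M: M0=0, M1=-139/24, M2=-11/9, M3=371/72, M4=0
seg 0: a=-3, c=M0/2=0, d=(M1−M0)/(6·1)=-139/144, b=Δ0−h0·(2M0+M1)/6=1147/144
seg 1: a=4, c=M1/2=-139/48, d=(M2−M1)/(6·3)=329/1296, b=Δ1−h1·(2M1+M2)/6=365/72
seg 2: a=0, c=M2/2=-11/18, d=(M3−M2)/(6·1)=17/16, b=Δ2−h2·(2M2+M3)/6=-785/144
seg 3: a=-5, c=M3/2=371/144, d=(M4−M3)/(6·3)=-371/1296, b=Δ3−h3·(2M3+M4)/6=-251/72
t_q=7/4 → seg 1, τ=3/4; S=4+365/72·τ+-139/48·τ²+329/1296·τ³=6431/1024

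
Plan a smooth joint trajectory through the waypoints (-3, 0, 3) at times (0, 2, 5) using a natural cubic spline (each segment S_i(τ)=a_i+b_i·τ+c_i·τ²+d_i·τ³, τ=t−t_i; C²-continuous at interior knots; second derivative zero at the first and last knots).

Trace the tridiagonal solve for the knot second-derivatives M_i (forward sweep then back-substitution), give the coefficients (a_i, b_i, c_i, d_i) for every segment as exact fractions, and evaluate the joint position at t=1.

  seg 0: a=-3 b=8/5 c=0 d=-1/40
  seg 1: a=0 b=13/10 c=-3/20 d=1/60
S(1) = -57/40

Δ: Δ0=3/2, Δ1=1
row 1: diag=10, rhs=-3; c'=3/10, d'=-3/10
back: M1=-3/10
M: M0=0, M1=-3/10, M2=0
seg 0: a=-3, c=M0/2=0, d=(M1−M0)/(6·2)=-1/40, b=Δ0−h0·(2M0+M1)/6=8/5
seg 1: a=0, c=M1/2=-3/20, d=(M2−M1)/(6·3)=1/60, b=Δ1−h1·(2M1+M2)/6=13/10
t_q=1 → seg 0, τ=1; S=-3+8/5·τ+0·τ²+-1/40·τ³=-57/40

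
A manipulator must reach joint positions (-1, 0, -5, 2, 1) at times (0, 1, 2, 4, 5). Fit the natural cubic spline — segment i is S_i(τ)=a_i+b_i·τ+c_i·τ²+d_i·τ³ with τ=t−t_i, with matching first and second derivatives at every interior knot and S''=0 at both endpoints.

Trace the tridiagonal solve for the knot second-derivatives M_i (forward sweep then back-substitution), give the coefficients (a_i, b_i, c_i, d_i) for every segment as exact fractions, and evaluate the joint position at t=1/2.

  seg 0: a=-1 b=187/61 c=0 d=-126/61
  seg 1: a=0 b=-191/61 c=-378/61 d=264/61
  seg 2: a=-5 b=-155/61 c=414/61 d=-919/488
  seg 3: a=2 b=245/122 c=-1101/244 d=367/244
S(1/2) = 67/244

Δ: Δ0=1, Δ1=-5, Δ2=7/2, Δ3=-1
row 1: diag=4, rhs=-36; c'=1/4, d'=-9
row 2: denom=6−1·1/4=23/4; d'=(51−1·-9)/(23/4)=240/23
row 3: denom=6−2·8/23=122/23; d'=(-27−2·240/23)/(122/23)=-1101/122
back: M3=-1101/122
back: M2=240/23−8/23·-1101/122=828/61
back: M1=-9−1/4·828/61=-756/61
M: M0=0, M1=-756/61, M2=828/61, M3=-1101/122, M4=0
seg 0: a=-1, c=M0/2=0, d=(M1−M0)/(6·1)=-126/61, b=Δ0−h0·(2M0+M1)/6=187/61
seg 1: a=0, c=M1/2=-378/61, d=(M2−M1)/(6·1)=264/61, b=Δ1−h1·(2M1+M2)/6=-191/61
seg 2: a=-5, c=M2/2=414/61, d=(M3−M2)/(6·2)=-919/488, b=Δ2−h2·(2M2+M3)/6=-155/61
seg 3: a=2, c=M3/2=-1101/244, d=(M4−M3)/(6·1)=367/244, b=Δ3−h3·(2M3+M4)/6=245/122
t_q=1/2 → seg 0, τ=1/2; S=-1+187/61·τ+0·τ²+-126/61·τ³=67/244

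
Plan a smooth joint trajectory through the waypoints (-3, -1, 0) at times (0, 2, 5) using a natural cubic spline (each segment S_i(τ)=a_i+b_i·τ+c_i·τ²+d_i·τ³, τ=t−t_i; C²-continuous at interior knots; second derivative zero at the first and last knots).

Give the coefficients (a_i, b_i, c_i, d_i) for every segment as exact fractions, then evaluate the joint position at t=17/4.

Δ: Δ0=1, Δ1=1/3
row 1: diag=10, rhs=-4; c'=3/10, d'=-2/5
back: M1=-2/5
M: M0=0, M1=-2/5, M2=0
seg 0: a=-3, c=M0/2=0, d=(M1−M0)/(6·2)=-1/30, b=Δ0−h0·(2M0+M1)/6=17/15
seg 1: a=-1, c=M1/2=-1/5, d=(M2−M1)/(6·3)=1/45, b=Δ1−h1·(2M1+M2)/6=11/15
t_q=17/4 → seg 1, τ=9/4; S=-1+11/15·τ+-1/5·τ²+1/45·τ³=-7/64

  seg 0: a=-3 b=17/15 c=0 d=-1/30
  seg 1: a=-1 b=11/15 c=-1/5 d=1/45
S(17/4) = -7/64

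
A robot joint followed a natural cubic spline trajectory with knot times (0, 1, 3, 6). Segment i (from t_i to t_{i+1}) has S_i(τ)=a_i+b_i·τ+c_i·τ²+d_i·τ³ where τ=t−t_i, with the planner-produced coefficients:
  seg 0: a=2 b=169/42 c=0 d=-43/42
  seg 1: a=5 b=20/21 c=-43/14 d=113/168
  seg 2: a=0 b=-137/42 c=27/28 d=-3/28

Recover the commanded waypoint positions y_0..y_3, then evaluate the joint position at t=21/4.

y_0=2 y_1=5 y_2=0 y_3=-4
S(21/4) = -6591/1792

y_0 = S_0(0) = a_0 = 2
y_1 = S_1(0) = a_1 = 5
y_2 = S_2(0) = a_2 = 0
y_3 = S_2(3) = -4
t_q=21/4 is in segment 2 (τ=9/4); S_2(τ)=-6591/1792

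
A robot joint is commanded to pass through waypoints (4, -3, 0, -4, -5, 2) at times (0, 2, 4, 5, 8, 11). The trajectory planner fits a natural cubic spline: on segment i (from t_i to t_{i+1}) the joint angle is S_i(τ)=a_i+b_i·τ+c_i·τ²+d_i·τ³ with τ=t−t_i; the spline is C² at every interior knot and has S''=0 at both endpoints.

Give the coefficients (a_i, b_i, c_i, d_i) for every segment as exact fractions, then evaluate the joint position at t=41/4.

  seg 0: a=4 b=-1685/311 c=0 d=1193/2488
  seg 1: a=-3 b=209/622 c=3579/1244 d=-2855/2488
  seg 2: a=0 b=-599/311 c=-2493/622 d=1203/622
  seg 3: a=-4 b=-2575/622 c=558/311 d=-2941/16794
  seg 4: a=-5 b=590/311 c=407/1866 d=-407/16794
S(41/4) = 3847/39808

Δ: Δ0=-7/2, Δ1=3/2, Δ2=-4, Δ3=-1/3, Δ4=7/3
row 1: diag=8, rhs=30; c'=1/4, d'=15/4
row 2: denom=6−2·1/4=11/2; d'=(-33−2·15/4)/(11/2)=-81/11
row 3: denom=8−1·2/11=86/11; d'=(22−1·-81/11)/(86/11)=323/86
row 4: denom=12−3·33/86=933/86; d'=(16−3·323/86)/(933/86)=407/933
back: M4=407/933
back: M3=323/86−33/86·407/933=1116/311
back: M2=-81/11−2/11·1116/311=-2493/311
back: M1=15/4−1/4·-2493/311=3579/622
M: M0=0, M1=3579/622, M2=-2493/311, M3=1116/311, M4=407/933, M5=0
seg 0: a=4, c=M0/2=0, d=(M1−M0)/(6·2)=1193/2488, b=Δ0−h0·(2M0+M1)/6=-1685/311
seg 1: a=-3, c=M1/2=3579/1244, d=(M2−M1)/(6·2)=-2855/2488, b=Δ1−h1·(2M1+M2)/6=209/622
seg 2: a=0, c=M2/2=-2493/622, d=(M3−M2)/(6·1)=1203/622, b=Δ2−h2·(2M2+M3)/6=-599/311
seg 3: a=-4, c=M3/2=558/311, d=(M4−M3)/(6·3)=-2941/16794, b=Δ3−h3·(2M3+M4)/6=-2575/622
seg 4: a=-5, c=M4/2=407/1866, d=(M5−M4)/(6·3)=-407/16794, b=Δ4−h4·(2M4+M5)/6=590/311
t_q=41/4 → seg 4, τ=9/4; S=-5+590/311·τ+407/1866·τ²+-407/16794·τ³=3847/39808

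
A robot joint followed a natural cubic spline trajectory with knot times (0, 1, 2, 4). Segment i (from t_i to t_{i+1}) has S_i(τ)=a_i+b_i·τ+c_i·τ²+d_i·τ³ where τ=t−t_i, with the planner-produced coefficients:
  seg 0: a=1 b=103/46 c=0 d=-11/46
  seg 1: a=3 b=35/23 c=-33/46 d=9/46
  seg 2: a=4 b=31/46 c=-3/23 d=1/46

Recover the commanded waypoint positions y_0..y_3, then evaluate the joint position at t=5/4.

y_0=1 y_1=3 y_2=4 y_3=5
S(5/4) = 9829/2944

y_0 = S_0(0) = a_0 = 1
y_1 = S_1(0) = a_1 = 3
y_2 = S_2(0) = a_2 = 4
y_3 = S_2(2) = 5
t_q=5/4 is in segment 1 (τ=1/4); S_1(τ)=9829/2944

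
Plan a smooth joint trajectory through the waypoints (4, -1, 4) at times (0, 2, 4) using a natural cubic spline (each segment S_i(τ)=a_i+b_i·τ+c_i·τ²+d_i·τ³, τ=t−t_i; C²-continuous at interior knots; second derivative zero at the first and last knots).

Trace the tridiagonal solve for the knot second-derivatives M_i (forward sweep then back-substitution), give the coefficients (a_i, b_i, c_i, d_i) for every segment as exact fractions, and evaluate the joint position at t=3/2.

  seg 0: a=4 b=-15/4 c=0 d=5/16
  seg 1: a=-1 b=0 c=15/8 d=-5/16
S(3/2) = -73/128

Δ: Δ0=-5/2, Δ1=5/2
row 1: diag=8, rhs=30; c'=1/4, d'=15/4
back: M1=15/4
M: M0=0, M1=15/4, M2=0
seg 0: a=4, c=M0/2=0, d=(M1−M0)/(6·2)=5/16, b=Δ0−h0·(2M0+M1)/6=-15/4
seg 1: a=-1, c=M1/2=15/8, d=(M2−M1)/(6·2)=-5/16, b=Δ1−h1·(2M1+M2)/6=0
t_q=3/2 → seg 0, τ=3/2; S=4+-15/4·τ+0·τ²+5/16·τ³=-73/128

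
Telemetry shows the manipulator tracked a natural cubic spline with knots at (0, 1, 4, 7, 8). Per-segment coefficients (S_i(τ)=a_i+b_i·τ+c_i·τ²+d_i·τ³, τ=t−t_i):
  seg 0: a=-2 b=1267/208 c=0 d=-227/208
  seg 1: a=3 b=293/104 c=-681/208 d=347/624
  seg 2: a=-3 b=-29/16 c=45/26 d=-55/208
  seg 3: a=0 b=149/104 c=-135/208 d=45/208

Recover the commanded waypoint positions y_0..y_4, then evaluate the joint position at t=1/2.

y_0 = S_0(0) = a_0 = -2
y_1 = S_1(0) = a_1 = 3
y_2 = S_2(0) = a_2 = -3
y_3 = S_3(0) = a_3 = 0
y_4 = S_3(1) = 1
t_q=1/2 is in segment 0 (τ=1/2); S_0(τ)=1513/1664

y_0=-2 y_1=3 y_2=-3 y_3=0 y_4=1
S(1/2) = 1513/1664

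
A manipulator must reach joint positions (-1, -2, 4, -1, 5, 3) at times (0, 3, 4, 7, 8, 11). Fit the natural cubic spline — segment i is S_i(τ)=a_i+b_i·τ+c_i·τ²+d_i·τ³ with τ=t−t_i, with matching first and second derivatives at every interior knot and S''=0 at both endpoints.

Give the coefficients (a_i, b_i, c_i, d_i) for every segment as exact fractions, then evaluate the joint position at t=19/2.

Δ: Δ0=-1/3, Δ1=6, Δ2=-5/3, Δ3=6, Δ4=-2/3
row 1: diag=8, rhs=38; c'=1/8, d'=19/4
row 2: denom=8−1·1/8=63/8; d'=(-46−1·19/4)/(63/8)=-58/9
row 3: denom=8−3·8/21=48/7; d'=(46−3·-58/9)/(48/7)=343/36
row 4: denom=8−1·7/48=377/48; d'=(-40−1·343/36)/(377/48)=-7132/1131
back: M4=-7132/1131
back: M3=343/36−7/48·-7132/1131=11816/1131
back: M2=-58/9−8/21·11816/1131=-3930/377
back: M1=19/4−1/8·-3930/377=2282/377
M: M0=0, M1=2282/377, M2=-3930/377, M3=11816/1131, M4=-7132/1131, M5=0
seg 0: a=-1, c=M0/2=0, d=(M1−M0)/(6·3)=1141/3393, b=Δ0−h0·(2M0+M1)/6=-3800/1131
seg 1: a=-2, c=M1/2=1141/377, d=(M2−M1)/(6·1)=-3106/1131, b=Δ1−h1·(2M1+M2)/6=6469/1131
seg 2: a=4, c=M2/2=-1965/377, d=(M3−M2)/(6·3)=407/351, b=Δ2−h2·(2M2+M3)/6=3997/1131
seg 3: a=-1, c=M3/2=5908/1131, d=(M4−M3)/(6·1)=-3158/1131, b=Δ3−h3·(2M3+M4)/6=4036/1131
seg 4: a=5, c=M4/2=-3566/1131, d=(M5−M4)/(6·3)=3566/10179, b=Δ4−h4·(2M4+M5)/6=2126/377
t_q=19/2 → seg 4, τ=3/2; S=5+2126/377·τ+-3566/1131·τ²+3566/10179·τ³=11381/1508

  seg 0: a=-1 b=-3800/1131 c=0 d=1141/3393
  seg 1: a=-2 b=6469/1131 c=1141/377 d=-3106/1131
  seg 2: a=4 b=3997/1131 c=-1965/377 d=407/351
  seg 3: a=-1 b=4036/1131 c=5908/1131 d=-3158/1131
  seg 4: a=5 b=2126/377 c=-3566/1131 d=3566/10179
S(19/2) = 11381/1508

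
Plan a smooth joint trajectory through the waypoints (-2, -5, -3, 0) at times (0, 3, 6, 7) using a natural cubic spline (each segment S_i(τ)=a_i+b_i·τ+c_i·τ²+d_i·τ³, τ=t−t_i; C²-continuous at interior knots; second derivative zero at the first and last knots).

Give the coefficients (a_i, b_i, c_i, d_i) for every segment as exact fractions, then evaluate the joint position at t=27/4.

Δ: Δ0=-1, Δ1=2/3, Δ2=3
row 1: diag=12, rhs=10; c'=1/4, d'=5/6
row 2: denom=8−3·1/4=29/4; d'=(14−3·5/6)/(29/4)=46/29
back: M2=46/29
back: M1=5/6−1/4·46/29=38/87
M: M0=0, M1=38/87, M2=46/29, M3=0
seg 0: a=-2, c=M0/2=0, d=(M1−M0)/(6·3)=19/783, b=Δ0−h0·(2M0+M1)/6=-106/87
seg 1: a=-5, c=M1/2=19/87, d=(M2−M1)/(6·3)=50/783, b=Δ1−h1·(2M1+M2)/6=-49/87
seg 2: a=-3, c=M2/2=23/29, d=(M3−M2)/(6·1)=-23/87, b=Δ2−h2·(2M2+M3)/6=215/87
t_q=27/4 → seg 2, τ=3/4; S=-3+215/87·τ+23/29·τ²+-23/87·τ³=-1507/1856

  seg 0: a=-2 b=-106/87 c=0 d=19/783
  seg 1: a=-5 b=-49/87 c=19/87 d=50/783
  seg 2: a=-3 b=215/87 c=23/29 d=-23/87
S(27/4) = -1507/1856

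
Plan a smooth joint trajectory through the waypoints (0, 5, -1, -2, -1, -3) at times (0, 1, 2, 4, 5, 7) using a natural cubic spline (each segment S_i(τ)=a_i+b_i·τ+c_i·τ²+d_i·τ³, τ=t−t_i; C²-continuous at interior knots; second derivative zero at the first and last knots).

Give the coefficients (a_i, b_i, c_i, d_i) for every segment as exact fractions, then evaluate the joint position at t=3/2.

  seg 0: a=0 b=11523/1418 c=0 d=-4433/1418
  seg 1: a=5 b=-888/709 c=-13299/1418 d=6567/1418
  seg 2: a=-1 b=-8673/1418 c=3201/709 d=-605/709
  seg 3: a=-2 b=2415/1418 c=-429/709 d=-139/1418
  seg 4: a=-1 b=141/709 c=-1275/1418 d=425/2836
S(3/2) = 29585/11344

Δ: Δ0=5, Δ1=-6, Δ2=-1/2, Δ3=1, Δ4=-1
row 1: diag=4, rhs=-66; c'=1/4, d'=-33/2
row 2: denom=6−1·1/4=23/4; d'=(33−1·-33/2)/(23/4)=198/23
row 3: denom=6−2·8/23=122/23; d'=(9−2·198/23)/(122/23)=-189/122
row 4: denom=6−1·23/122=709/122; d'=(-12−1·-189/122)/(709/122)=-1275/709
back: M4=-1275/709
back: M3=-189/122−23/122·-1275/709=-858/709
back: M2=198/23−8/23·-858/709=6402/709
back: M1=-33/2−1/4·6402/709=-13299/709
M: M0=0, M1=-13299/709, M2=6402/709, M3=-858/709, M4=-1275/709, M5=0
seg 0: a=0, c=M0/2=0, d=(M1−M0)/(6·1)=-4433/1418, b=Δ0−h0·(2M0+M1)/6=11523/1418
seg 1: a=5, c=M1/2=-13299/1418, d=(M2−M1)/(6·1)=6567/1418, b=Δ1−h1·(2M1+M2)/6=-888/709
seg 2: a=-1, c=M2/2=3201/709, d=(M3−M2)/(6·2)=-605/709, b=Δ2−h2·(2M2+M3)/6=-8673/1418
seg 3: a=-2, c=M3/2=-429/709, d=(M4−M3)/(6·1)=-139/1418, b=Δ3−h3·(2M3+M4)/6=2415/1418
seg 4: a=-1, c=M4/2=-1275/1418, d=(M5−M4)/(6·2)=425/2836, b=Δ4−h4·(2M4+M5)/6=141/709
t_q=3/2 → seg 1, τ=1/2; S=5+-888/709·τ+-13299/1418·τ²+6567/1418·τ³=29585/11344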